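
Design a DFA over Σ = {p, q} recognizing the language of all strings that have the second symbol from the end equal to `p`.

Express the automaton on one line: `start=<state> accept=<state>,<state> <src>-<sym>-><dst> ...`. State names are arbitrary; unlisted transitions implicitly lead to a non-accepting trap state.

A DFA must remember the last 2 symbols (since which symbol is second-to-last isn't known until the input ends). Use one state per possible window of the last ≤2 symbols; accept from those whose window starts with `p`.
With 7 states:
        p   q  
>  s0   s1  s2 
   s1   s3  s4 
   s2   s5  s6 
 * s3   s3  s4 
 * s4   s5  s6 
   s5   s3  s4 
   s6   s5  s6 
(> = start, * = accepting)

start=s0 accept=s3,s4 s0-p->s1 s0-q->s2 s1-p->s3 s1-q->s4 s2-p->s5 s2-q->s6 s3-p->s3 s3-q->s4 s4-p->s5 s4-q->s6 s5-p->s3 s5-q->s4 s6-p->s5 s6-q->s6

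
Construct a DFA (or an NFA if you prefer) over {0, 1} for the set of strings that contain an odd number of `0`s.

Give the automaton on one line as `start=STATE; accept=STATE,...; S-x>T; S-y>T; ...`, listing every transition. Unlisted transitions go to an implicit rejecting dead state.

start=q0; accept=q1; q0-0>q1; q0-1>q0; q1-0>q0; q1-1>q1

The only thing that matters is how many `0`s have appeared, reduced mod 2. Use one state per residue: q0 for 0, …, q1 for 1. Reading `0` moves to the next residue; anything else stays put. q1 is accepting.
        0   1  
>  q0   q1  q0 
 * q1   q0  q1 
(> = start, * = accepting)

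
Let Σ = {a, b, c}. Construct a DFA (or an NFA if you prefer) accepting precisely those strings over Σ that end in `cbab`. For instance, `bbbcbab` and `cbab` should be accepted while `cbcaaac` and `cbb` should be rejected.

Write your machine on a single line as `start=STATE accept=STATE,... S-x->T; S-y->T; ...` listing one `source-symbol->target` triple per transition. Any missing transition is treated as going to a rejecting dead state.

Remember how much of `cbab` the current input suffix matches. State s0 means no match yet; s1 means the last symbol is `c`; s2 means the last 2 symbols are `cb`; s3 means the last 3 symbols are `cba`; s4 means the last 4 symbols are `cbab`. Only s4 accepts. On a mismatch, fall back to the longest proper suffix that is still a prefix of `cbab`.
        a   b   c  
>  s0   s0  s0  s1 
   s1   s0  s2  s1 
   s2   s3  s0  s1 
   s3   s0  s4  s1 
 * s4   s0  s0  s1 
(> = start, * = accepting)

start=s0; accept=s4; s0-a->s0; s0-b->s0; s0-c->s1; s1-a->s0; s1-b->s2; s1-c->s1; s2-a->s3; s2-b->s0; s2-c->s1; s3-a->s0; s3-b->s4; s3-c->s1; s4-a->s0; s4-b->s0; s4-c->s1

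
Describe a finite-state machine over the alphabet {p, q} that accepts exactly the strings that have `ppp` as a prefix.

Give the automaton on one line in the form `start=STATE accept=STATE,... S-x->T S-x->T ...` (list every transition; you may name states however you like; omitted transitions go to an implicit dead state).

start=A accept=D A-p->B A-q->E B-p->C B-q->E C-p->D C-q->E D-p->D D-q->D E-p->E E-q->E

Walk along `ppp` while the input agrees: from A take `p` to B, and so on. Any deviation drops to the rejecting sink E. Once D is reached the prefix is confirmed and every continuation is accepted.
A 5-state machine:
       p  q 
>  A   B  E 
   B   C  E 
   C   D  E 
 * D   D  D 
   E   E  E 
(> = start, * = accepting)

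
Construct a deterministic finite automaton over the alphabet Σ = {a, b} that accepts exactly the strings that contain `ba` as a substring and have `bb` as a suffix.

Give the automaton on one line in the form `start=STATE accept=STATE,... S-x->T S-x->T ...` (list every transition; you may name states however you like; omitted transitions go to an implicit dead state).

Handle the two conditions separately and then intersect. The first has 3 states tracking whether and how much of `ba` has been seen; the second has 3 states tracking how much of the suffix `bb` has currently been matched. A product state is a pair (one from each), accepting exactly when both do. Minimizing collapses redundant product states.
A 5-state machine:
        a   b  
>  q0   q0  q1 
   q1   q2  q1 
   q2   q2  q3 
   q3   q2  q4 
 * q4   q2  q4 
(> = start, * = accepting)

start=q0 accept=q4 q0-a->q0 q0-b->q1 q1-a->q2 q1-b->q1 q2-a->q2 q2-b->q3 q3-a->q2 q3-b->q4 q4-a->q2 q4-b->q4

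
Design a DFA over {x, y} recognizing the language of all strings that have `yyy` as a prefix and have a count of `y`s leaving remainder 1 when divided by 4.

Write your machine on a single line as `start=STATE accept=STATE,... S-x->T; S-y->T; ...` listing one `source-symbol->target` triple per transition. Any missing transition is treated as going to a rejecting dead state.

start=s0; accept=s6; s0-x->s1; s0-y->s2; s1-x->s1; s1-y->s1; s2-x->s1; s2-y->s3; s3-x->s1; s3-y->s4; s4-x->s4; s4-y->s5; s5-x->s5; s5-y->s6; s6-x->s6; s6-y->s7; s7-x->s7; s7-y->s4

Run two small machines in parallel and take their product. The first has 5 states tracking whether the input so far still matches the prefix `yyy`; the second has 4 states tracking the count of `y`s modulo 4. A product state is a pair (one from each), accepting exactly when both do. Minimizing collapses redundant product states.
8 states suffice.
        x   y  
>  s0   s1  s2 
   s1   s1  s1 
   s2   s1  s3 
   s3   s1  s4 
   s4   s4  s5 
   s5   s5  s6 
 * s6   s6  s7 
   s7   s7  s4 
(> = start, * = accepting)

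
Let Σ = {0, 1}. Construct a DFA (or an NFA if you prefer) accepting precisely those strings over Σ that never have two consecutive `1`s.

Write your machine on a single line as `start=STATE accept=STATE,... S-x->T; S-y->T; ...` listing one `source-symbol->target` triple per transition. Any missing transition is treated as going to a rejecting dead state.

start=q0; accept=q0,q1; q0-0->q0; q0-1->q1; q1-0->q0; q1-1->q2; q2-0->q2; q2-1->q2

This is the complement of 'contains `11`'. Use the same substring-matching states — q0 through q2 holding how much of `11` has just been matched — but flip the accepting set: everything except the trap q2 accepts.
3 states suffice.
        0   1  
>* q0   q0  q1 
 * q1   q0  q2 
   q2   q2  q2 
(> = start, * = accepting)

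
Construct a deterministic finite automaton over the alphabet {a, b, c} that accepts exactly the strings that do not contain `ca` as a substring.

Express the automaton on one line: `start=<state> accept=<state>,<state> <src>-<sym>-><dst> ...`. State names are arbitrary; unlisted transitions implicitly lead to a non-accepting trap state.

This is the complement of 'contains `ca`'. Use the same substring-matching states — s0 through s2 holding how much of `ca` has just been matched — but flip the accepting set: everything except the trap s2 accepts.
A 3-state machine:
        a   b   c  
>* s0   s0  s0  s1 
 * s1   s2  s0  s1 
   s2   s2  s2  s2 
(> = start, * = accepting)

start=s0 accept=s0,s1 s0-a->s0 s0-b->s0 s0-c->s1 s1-a->s2 s1-b->s0 s1-c->s1 s2-a->s2 s2-b->s2 s2-c->s2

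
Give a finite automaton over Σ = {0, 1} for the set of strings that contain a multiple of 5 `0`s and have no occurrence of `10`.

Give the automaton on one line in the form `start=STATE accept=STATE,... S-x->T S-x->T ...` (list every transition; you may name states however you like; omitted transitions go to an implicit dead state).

start=s0 accept=s0,s2 s0-0->s1 s0-1->s2 s1-0->s3 s1-1->s4 s2-0->s5 s2-1->s2 s3-0->s6 s3-1->s7 s4-0->s8 s4-1->s4 s5-0->s8 s5-1->s5 s6-0->s9 s6-1->s10 s7-0->s11 s7-1->s7 s8-0->s11 s8-1->s8 s9-0->s0 s9-1->s12 s10-0->s13 s10-1->s10 s11-0->s13 s11-1->s11 s12-0->s14 s12-1->s12 s13-0->s14 s13-1->s13 s14-0->s5 s14-1->s14

Handle the two conditions separately and then intersect. One (5 states) tracks the count of `0`s modulo 5; the other (3 states) tracks partial matches of the forbidden pattern `10`. Each combined state is a pair, one component from each; accept when both components accept.
15 states suffice.
          0    1  
>* s0     s1   s2 
   s1     s3   s4 
 * s2     s5   s2 
   s3     s6   s7 
   s4     s8   s4 
   s5     s8   s5 
   s6     s9  s10 
   s7    s11   s7 
   s8    s11   s8 
   s9     s0  s12 
   s10   s13  s10 
   s11   s13  s11 
   s12   s14  s12 
   s13   s14  s13 
   s14    s5  s14 
(> = start, * = accepting)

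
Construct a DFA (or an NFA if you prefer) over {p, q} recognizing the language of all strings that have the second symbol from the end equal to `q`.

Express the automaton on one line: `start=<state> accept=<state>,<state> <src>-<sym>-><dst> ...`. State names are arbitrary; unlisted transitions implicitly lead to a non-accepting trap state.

A DFA must remember the last 2 symbols (since which symbol is second-to-last isn't known until the input ends). Use one state per possible window of the last ≤2 symbols; accept from those whose window starts with `q`.
With 7 states:
        p   q  
>  s0   s1  s2 
   s1   s3  s4 
   s2   s5  s6 
   s3   s3  s4 
   s4   s5  s6 
 * s5   s3  s4 
 * s6   s5  s6 
(> = start, * = accepting)

start=s0 accept=s5,s6 s0-p->s1 s0-q->s2 s1-p->s3 s1-q->s4 s2-p->s5 s2-q->s6 s3-p->s3 s3-q->s4 s4-p->s5 s4-q->s6 s5-p->s3 s5-q->s4 s6-p->s5 s6-q->s6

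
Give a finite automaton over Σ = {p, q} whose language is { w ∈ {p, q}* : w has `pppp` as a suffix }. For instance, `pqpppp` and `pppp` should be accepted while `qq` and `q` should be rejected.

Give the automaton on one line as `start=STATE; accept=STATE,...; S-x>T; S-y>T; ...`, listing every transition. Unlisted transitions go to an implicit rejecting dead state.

Let each state record the length of the longest suffix of the input read so far that is also a prefix of `pppp`. s1 means the last symbol is `p`; s2 means the last 2 symbols are `pp`; s3 means the last 3 symbols are `ppp`; s4 means the last 4 symbols are `pppp`. Accept only at s4, where the string currently ends in `pppp`.
        p   q  
>  s0   s1  s0 
   s1   s2  s0 
   s2   s3  s0 
   s3   s4  s0 
 * s4   s4  s0 
(> = start, * = accepting)

start=s0; accept=s4; s0-p>s1; s0-q>s0; s1-p>s2; s1-q>s0; s2-p>s3; s2-q>s0; s3-p>s4; s3-q>s0; s4-p>s4; s4-q>s0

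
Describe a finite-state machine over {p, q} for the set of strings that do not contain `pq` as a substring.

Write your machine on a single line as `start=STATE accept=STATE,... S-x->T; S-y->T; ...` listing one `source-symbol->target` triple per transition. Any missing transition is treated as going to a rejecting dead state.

This is the complement of 'contains `pq`'. Use the same substring-matching states — s0 through s2 holding how much of `pq` has just been matched — but flip the accepting set: everything except the trap s2 accepts.
        p   q  
>* s0   s1  s0 
 * s1   s1  s2 
   s2   s2  s2 
(> = start, * = accepting)

start=s0; accept=s0,s1; s0-p->s1; s0-q->s0; s1-p->s1; s1-q->s2; s2-p->s2; s2-q->s2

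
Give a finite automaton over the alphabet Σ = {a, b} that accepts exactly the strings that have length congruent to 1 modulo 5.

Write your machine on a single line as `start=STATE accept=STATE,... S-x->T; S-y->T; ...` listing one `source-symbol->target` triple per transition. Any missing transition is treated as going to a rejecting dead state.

start=q0; accept=q1; q0-a->q1; q0-b->q1; q1-a->q2; q1-b->q2; q2-a->q3; q2-b->q3; q3-a->q4; q3-b->q4; q4-a->q0; q4-b->q0

Count input length modulo 5: every symbol advances one step around the cycle q0 → q1 → q2 → q3 → q4 → q0. Accept at q1.
        a   b  
>  q0   q1  q1 
 * q1   q2  q2 
   q2   q3  q3 
   q3   q4  q4 
   q4   q0  q0 
(> = start, * = accepting)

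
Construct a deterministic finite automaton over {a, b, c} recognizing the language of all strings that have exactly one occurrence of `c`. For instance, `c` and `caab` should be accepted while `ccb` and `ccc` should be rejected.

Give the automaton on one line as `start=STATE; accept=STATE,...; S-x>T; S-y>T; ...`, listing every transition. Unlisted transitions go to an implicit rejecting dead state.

start=q0; accept=q1; q0-a>q0; q0-b>q0; q0-c>q1; q1-a>q1; q1-b>q1; q1-c>q2; q2-a>q2; q2-b>q2; q2-c>q2

Count `c`s, saturating at 2: state q0 means no `c` yet, q1 means one `c` seen, q2 means more than one. Each `c` increments (capped at q2); other symbols loop. Accept from {q1}.
        a   b   c  
>  q0   q0  q0  q1 
 * q1   q1  q1  q2 
   q2   q2  q2  q2 
(> = start, * = accepting)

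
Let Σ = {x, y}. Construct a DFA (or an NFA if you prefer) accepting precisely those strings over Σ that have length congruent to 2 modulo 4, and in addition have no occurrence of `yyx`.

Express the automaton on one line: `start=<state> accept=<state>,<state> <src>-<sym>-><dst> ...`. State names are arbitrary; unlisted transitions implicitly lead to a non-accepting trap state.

Run two small machines in parallel and take their product. One (4 states) tracks the input length modulo 4; the other (4 states) tracks partial matches of the forbidden pattern `yyx`. Each combined state is a pair, one component from each; accept when both components accept. Minimizing collapses redundant product states.
          x    y  
>  q0     q1   q2 
   q1     q3   q4 
   q2     q3   q5 
 * q3     q6   q7 
 * q4     q6   q8 
 * q5     q9   q8 
   q6     q0  q10 
   q7     q0  q11 
   q8     q9  q11 
   q9     q9   q9 
   q10    q1  q12 
   q11    q9  q12 
   q12    q9   q5 
(> = start, * = accepting)

start=q0 accept=q3,q4,q5 q0-x->q1 q0-y->q2 q1-x->q3 q1-y->q4 q2-x->q3 q2-y->q5 q3-x->q6 q3-y->q7 q4-x->q6 q4-y->q8 q5-x->q9 q5-y->q8 q6-x->q0 q6-y->q10 q7-x->q0 q7-y->q11 q8-x->q9 q8-y->q11 q9-x->q9 q9-y->q9 q10-x->q1 q10-y->q12 q11-x->q9 q11-y->q12 q12-x->q9 q12-y->q5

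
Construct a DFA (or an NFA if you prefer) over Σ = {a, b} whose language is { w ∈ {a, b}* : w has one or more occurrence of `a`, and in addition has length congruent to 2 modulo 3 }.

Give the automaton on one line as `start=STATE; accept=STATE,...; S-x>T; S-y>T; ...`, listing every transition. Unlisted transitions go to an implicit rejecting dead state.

start=q0; accept=q3; q0-a>q1; q0-b>q2; q1-a>q3; q1-b>q3; q2-a>q3; q2-b>q4; q3-a>q5; q3-b>q5; q4-a>q5; q4-b>q0; q5-a>q1; q5-b>q1

Build one automaton per condition and run them in lockstep. The first has 3 states tracking the count of `a`s, saturating at 2; the second has 3 states tracking the input length modulo 3. A product state is a pair (one from each), accepting exactly when both do. Minimizing collapses redundant product states.
6 states suffice.
        a   b  
>  q0   q1  q2 
   q1   q3  q3 
   q2   q3  q4 
 * q3   q5  q5 
   q4   q5  q0 
   q5   q1  q1 
(> = start, * = accepting)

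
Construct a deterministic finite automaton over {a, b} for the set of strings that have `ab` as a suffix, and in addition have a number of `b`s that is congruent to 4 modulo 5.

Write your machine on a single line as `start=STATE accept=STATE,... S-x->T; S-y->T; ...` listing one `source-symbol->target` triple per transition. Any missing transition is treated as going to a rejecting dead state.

Run two small machines in parallel and take their product. One (3 states) tracks how much of the suffix `ab` has currently been matched; the other (5 states) tracks the count of `b`s modulo 5. Each combined state is a pair, one component from each; accept when both components accept.
With 15 states:
          a    b  
>  q0     q1   q2 
   q1     q1   q3 
   q2     q4   q5 
   q3     q4   q5 
   q4     q4   q6 
   q5     q7   q8 
   q6     q7   q8 
   q7     q7   q9 
   q8    q10  q11 
   q9    q10  q11 
   q10   q10  q12 
   q11   q13   q0 
 * q12   q13   q0 
   q13   q13  q14 
   q14    q1   q2 
(> = start, * = accepting)

start=q0; accept=q12; q0-a->q1; q0-b->q2; q1-a->q1; q1-b->q3; q2-a->q4; q2-b->q5; q3-a->q4; q3-b->q5; q4-a->q4; q4-b->q6; q5-a->q7; q5-b->q8; q6-a->q7; q6-b->q8; q7-a->q7; q7-b->q9; q8-a->q10; q8-b->q11; q9-a->q10; q9-b->q11; q10-a->q10; q10-b->q12; q11-a->q13; q11-b->q0; q12-a->q13; q12-b->q0; q13-a->q13; q13-b->q14; q14-a->q1; q14-b->q2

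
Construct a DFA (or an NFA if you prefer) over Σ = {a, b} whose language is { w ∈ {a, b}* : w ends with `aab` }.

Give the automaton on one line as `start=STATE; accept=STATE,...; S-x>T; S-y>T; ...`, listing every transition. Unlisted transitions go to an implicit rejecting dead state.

start=q0; accept=q3; q0-a>q1; q0-b>q0; q1-a>q2; q1-b>q0; q2-a>q2; q2-b>q3; q3-a>q1; q3-b>q0

Remember how much of `aab` the current input suffix matches. State q0 means no match yet; q1 means the last symbol is `a`; q2 means the last 2 symbols are `aa`; q3 means the last 3 symbols are `aab`. Only q3 accepts. On a mismatch, fall back to the longest proper suffix that is still a prefix of `aab`.
4 states suffice.
        a   b  
>  q0   q1  q0 
   q1   q2  q0 
   q2   q2  q3 
 * q3   q1  q0 
(> = start, * = accepting)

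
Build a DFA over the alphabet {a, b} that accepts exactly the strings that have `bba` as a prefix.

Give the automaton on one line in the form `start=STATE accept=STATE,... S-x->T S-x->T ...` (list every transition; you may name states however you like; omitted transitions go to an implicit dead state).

Walk along `bba` while the input agrees: from q0 take `b` to q1, and so on. Any deviation drops to the rejecting sink q4. Once q3 is reached the prefix is confirmed and every continuation is accepted.
5 states suffice.
        a   b  
>  q0   q4  q1 
   q1   q4  q2 
   q2   q3  q4 
 * q3   q3  q3 
   q4   q4  q4 
(> = start, * = accepting)

start=q0 accept=q3 q0-a->q4 q0-b->q1 q1-a->q4 q1-b->q2 q2-a->q3 q2-b->q4 q3-a->q3 q3-b->q3 q4-a->q4 q4-b->q4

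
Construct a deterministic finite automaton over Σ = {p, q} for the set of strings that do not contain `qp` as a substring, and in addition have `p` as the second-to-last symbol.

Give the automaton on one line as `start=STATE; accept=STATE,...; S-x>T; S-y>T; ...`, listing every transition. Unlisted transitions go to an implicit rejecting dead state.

Run two small machines in parallel and take their product. One (3 states) tracks partial matches of the forbidden pattern `qp`; the other (7 states) tracks the last 2 symbols read. Each combined state is a pair, one component from each; accept when both components accept. Minimizing collapses redundant product states.
        p   q  
>  s0   s1  s2 
   s1   s3  s4 
   s2   s2  s2 
 * s3   s3  s4 
 * s4   s2  s2 
(> = start, * = accepting)

start=s0; accept=s3,s4; s0-p>s1; s0-q>s2; s1-p>s3; s1-q>s4; s2-p>s2; s2-q>s2; s3-p>s3; s3-q>s4; s4-p>s2; s4-q>s2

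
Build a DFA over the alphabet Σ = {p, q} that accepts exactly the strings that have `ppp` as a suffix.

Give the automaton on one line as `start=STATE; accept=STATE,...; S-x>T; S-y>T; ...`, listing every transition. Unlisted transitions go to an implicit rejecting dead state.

start=A; accept=D; A-p>B; A-q>A; B-p>C; B-q>A; C-p>D; C-q>A; D-p>D; D-q>A

Remember how much of `ppp` the current input suffix matches. State A means no match yet; B means the last symbol is `p`; C means the last 2 symbols are `pp`; D means the last 3 symbols are `ppp`. Only D accepts. On a mismatch, fall back to the longest proper suffix that is still a prefix of `ppp`.
4 states suffice.
       p  q 
>  A   B  A 
   B   C  A 
   C   D  A 
 * D   D  A 
(> = start, * = accepting)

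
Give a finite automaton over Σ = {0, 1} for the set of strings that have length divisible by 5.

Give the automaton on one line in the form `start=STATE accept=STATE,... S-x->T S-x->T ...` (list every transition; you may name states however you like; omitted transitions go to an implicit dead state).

start=A accept=A A-0->B A-1->B B-0->C B-1->C C-0->D C-1->D D-0->E D-1->E E-0->A E-1->A

Count input length modulo 5: every symbol advances one step around the cycle A → B → C → D → E → A. Accept at A.
       0  1 
>* A   B  B 
   B   C  C 
   C   D  D 
   D   E  E 
   E   A  A 
(> = start, * = accepting)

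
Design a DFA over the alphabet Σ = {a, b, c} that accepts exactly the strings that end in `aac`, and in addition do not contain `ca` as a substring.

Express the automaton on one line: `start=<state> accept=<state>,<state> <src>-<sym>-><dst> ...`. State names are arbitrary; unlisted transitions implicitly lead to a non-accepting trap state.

start=S0 accept=S5 S0-a->S1 S0-b->S0 S0-c->S2 S1-a->S3 S1-b->S0 S1-c->S2 S2-a->S4 S2-b->S0 S2-c->S2 S3-a->S3 S3-b->S0 S3-c->S5 S4-a->S6 S4-b->S7 S4-c->S7 S5-a->S4 S5-b->S0 S5-c->S2 S6-a->S6 S6-b->S7 S6-c->S8 S7-a->S4 S7-b->S7 S7-c->S7 S8-a->S4 S8-b->S7 S8-c->S7

Handle the two conditions separately and then intersect. One (4 states) tracks how much of the suffix `aac` has currently been matched; the other (3 states) tracks partial matches of the forbidden pattern `ca`. Each combined state is a pair, one component from each; accept when both components accept.
A 9-state machine:
        a   b   c  
>  S0   S1  S0  S2 
   S1   S3  S0  S2 
   S2   S4  S0  S2 
   S3   S3  S0  S5 
   S4   S6  S7  S7 
 * S5   S4  S0  S2 
   S6   S6  S7  S8 
   S7   S4  S7  S7 
   S8   S4  S7  S7 
(> = start, * = accepting)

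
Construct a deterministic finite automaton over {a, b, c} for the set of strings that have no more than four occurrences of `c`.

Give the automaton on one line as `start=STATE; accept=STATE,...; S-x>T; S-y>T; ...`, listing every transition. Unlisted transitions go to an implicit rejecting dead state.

start=s0; accept=s0,s1,s2,s3,s4; s0-a>s0; s0-b>s0; s0-c>s1; s1-a>s1; s1-b>s1; s1-c>s2; s2-a>s2; s2-b>s2; s2-c>s3; s3-a>s3; s3-b>s3; s3-c>s4; s4-a>s4; s4-b>s4; s4-c>s5; s5-a>s5; s5-b>s5; s5-c>s5

Only the number of `c`s matters, and only up to 5. Make a chain s0 → s1 → s2 → s3 → s4 → s5 advanced by each `c` (with s5 absorbing); every other symbol self-loops. The accepting set is {s0, s1, s2, s3, s4}.
With 6 states:
        a   b   c  
>* s0   s0  s0  s1 
 * s1   s1  s1  s2 
 * s2   s2  s2  s3 
 * s3   s3  s3  s4 
 * s4   s4  s4  s5 
   s5   s5  s5  s5 
(> = start, * = accepting)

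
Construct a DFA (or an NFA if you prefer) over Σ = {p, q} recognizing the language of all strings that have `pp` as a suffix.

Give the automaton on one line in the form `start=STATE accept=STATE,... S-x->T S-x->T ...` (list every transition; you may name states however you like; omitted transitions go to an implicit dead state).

Remember how much of `pp` the current input suffix matches. State A means no match yet; B means the last symbol is `p`; C means the last 2 symbols are `pp`. Only C accepts. On a mismatch, fall back to the longest proper suffix that is still a prefix of `pp`.
3 states suffice.
       p  q 
>  A   B  A 
   B   C  A 
 * C   C  A 
(> = start, * = accepting)

start=A accept=C A-p->B A-q->A B-p->C B-q->A C-p->C C-q->A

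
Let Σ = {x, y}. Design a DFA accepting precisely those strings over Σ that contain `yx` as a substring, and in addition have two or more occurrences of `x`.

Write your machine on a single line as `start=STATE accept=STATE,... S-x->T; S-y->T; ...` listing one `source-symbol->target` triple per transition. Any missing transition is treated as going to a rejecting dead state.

start=s0; accept=s4; s0-x->s1; s0-y->s2; s1-x->s1; s1-y->s3; s2-x->s3; s2-y->s2; s3-x->s4; s3-y->s3; s4-x->s4; s4-y->s4

Handle the two conditions separately and then intersect. The first has 3 states tracking whether and how much of `yx` has been seen; the second has 4 states tracking the count of `x`s, saturating at 3. A product state is a pair (one from each), accepting exactly when both do. Minimizing collapses redundant product states.
5 states suffice.
        x   y  
>  s0   s1  s2 
   s1   s1  s3 
   s2   s3  s2 
   s3   s4  s3 
 * s4   s4  s4 
(> = start, * = accepting)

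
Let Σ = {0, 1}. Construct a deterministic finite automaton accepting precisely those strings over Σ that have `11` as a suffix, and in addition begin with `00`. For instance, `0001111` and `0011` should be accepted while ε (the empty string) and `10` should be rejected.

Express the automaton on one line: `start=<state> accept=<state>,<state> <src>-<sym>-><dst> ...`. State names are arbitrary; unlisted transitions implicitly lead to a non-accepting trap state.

start=S0 accept=S5 S0-0->S1 S0-1->S2 S1-0->S3 S1-1->S2 S2-0->S2 S2-1->S2 S3-0->S3 S3-1->S4 S4-0->S3 S4-1->S5 S5-0->S3 S5-1->S5

Handle the two conditions separately and then intersect. One (3 states) tracks how much of the suffix `11` has currently been matched; the other (4 states) tracks whether the input so far still matches the prefix `00`. Each combined state is a pair, one component from each; accept when both components accept. After merging equivalent states the machine shrinks.
With 6 states:
        0   1  
>  S0   S1  S2 
   S1   S3  S2 
   S2   S2  S2 
   S3   S3  S4 
   S4   S3  S5 
 * S5   S3  S5 
(> = start, * = accepting)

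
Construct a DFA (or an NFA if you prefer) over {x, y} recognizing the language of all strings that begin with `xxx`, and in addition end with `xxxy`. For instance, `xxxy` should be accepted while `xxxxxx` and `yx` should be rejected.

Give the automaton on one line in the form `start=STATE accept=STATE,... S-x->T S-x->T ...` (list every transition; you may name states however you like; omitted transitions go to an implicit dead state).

start=S0 accept=S5 S0-x->S1 S0-y->S2 S1-x->S3 S1-y->S2 S2-x->S2 S2-y->S2 S3-x->S4 S3-y->S2 S4-x->S4 S4-y->S5 S5-x->S6 S5-y->S7 S6-x->S8 S6-y->S7 S7-x->S6 S7-y->S7 S8-x->S4 S8-y->S7

Handle the two conditions separately and then intersect. One (5 states) tracks whether the input so far still matches the prefix `xxx`; the other (5 states) tracks how much of the suffix `xxxy` has currently been matched. Each combined state is a pair, one component from each; accept when both components accept. After merging equivalent states the machine shrinks.
9 states suffice.
        x   y  
>  S0   S1  S2 
   S1   S3  S2 
   S2   S2  S2 
   S3   S4  S2 
   S4   S4  S5 
 * S5   S6  S7 
   S6   S8  S7 
   S7   S6  S7 
   S8   S4  S7 
(> = start, * = accepting)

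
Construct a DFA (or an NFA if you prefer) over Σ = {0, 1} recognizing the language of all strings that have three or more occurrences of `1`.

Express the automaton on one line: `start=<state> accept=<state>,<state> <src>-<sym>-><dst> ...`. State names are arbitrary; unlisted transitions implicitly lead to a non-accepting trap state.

Count `1`s, saturating at 4: states A through D mean 0 through 3 `1`s seen; E means more than 3. Each `1` increments (capped at E); other symbols loop. Accept from {D, E}.
A 5-state machine:
       0  1 
>  A   A  B 
   B   B  C 
   C   C  D 
 * D   D  E 
 * E   E  E 
(> = start, * = accepting)

start=A accept=D,E A-0->A A-1->B B-0->B B-1->C C-0->C C-1->D D-0->D D-1->E E-0->E E-1->E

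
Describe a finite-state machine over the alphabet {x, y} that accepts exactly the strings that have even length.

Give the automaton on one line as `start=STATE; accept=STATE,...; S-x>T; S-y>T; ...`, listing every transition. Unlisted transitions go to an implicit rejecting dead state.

start=q0; accept=q0; q0-x>q1; q0-y>q1; q1-x>q0; q1-y>q0

Only the length mod 2 matters, so use a 2-cycle: from any state, every input symbol moves to the next state, wrapping q1 back to q0. Mark q0 accepting.
        x   y  
>* q0   q1  q1 
   q1   q0  q0 
(> = start, * = accepting)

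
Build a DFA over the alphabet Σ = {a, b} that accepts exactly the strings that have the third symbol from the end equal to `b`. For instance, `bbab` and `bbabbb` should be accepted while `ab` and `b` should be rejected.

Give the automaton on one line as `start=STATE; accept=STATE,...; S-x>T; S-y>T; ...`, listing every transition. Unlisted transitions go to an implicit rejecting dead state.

A DFA must remember the last 3 symbols (since which symbol is third-to-last isn't known until the input ends). Use one state per possible window of the last ≤3 symbols; accept from those whose window starts with `b`.
A 15-state machine:
          a    b  
>  S0     S1   S2 
   S1     S3   S4 
   S2     S5   S6 
   S3     S7   S8 
   S4     S9  S10 
   S5    S11  S12 
   S6    S13  S14 
   S7     S7   S8 
   S8     S9  S10 
   S9    S11  S12 
   S10   S13  S14 
 * S11    S7   S8 
 * S12    S9  S10 
 * S13   S11  S12 
 * S14   S13  S14 
(> = start, * = accepting)

start=S0; accept=S11,S12,S13,S14; S0-a>S1; S0-b>S2; S1-a>S3; S1-b>S4; S2-a>S5; S2-b>S6; S3-a>S7; S3-b>S8; S4-a>S9; S4-b>S10; S5-a>S11; S5-b>S12; S6-a>S13; S6-b>S14; S7-a>S7; S7-b>S8; S8-a>S9; S8-b>S10; S9-a>S11; S9-b>S12; S10-a>S13; S10-b>S14; S11-a>S7; S11-b>S8; S12-a>S9; S12-b>S10; S13-a>S11; S13-b>S12; S14-a>S13; S14-b>S14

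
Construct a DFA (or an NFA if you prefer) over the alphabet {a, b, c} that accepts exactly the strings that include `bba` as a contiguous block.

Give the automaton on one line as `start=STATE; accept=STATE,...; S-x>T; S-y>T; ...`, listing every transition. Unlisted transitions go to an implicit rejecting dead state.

start=S0; accept=S3; S0-a>S0; S0-b>S1; S0-c>S0; S1-a>S0; S1-b>S2; S1-c>S0; S2-a>S3; S2-b>S2; S2-c>S0; S3-a>S3; S3-b>S3; S3-c>S3

States S0..S2 record the length of the longest prefix of `bba` that matches the current input suffix. Reaching S3 means `bba` has been seen, and we stay there forever. Accept from S3.
A 4-state machine:
        a   b   c  
>  S0   S0  S1  S0 
   S1   S0  S2  S0 
   S2   S3  S2  S0 
 * S3   S3  S3  S3 
(> = start, * = accepting)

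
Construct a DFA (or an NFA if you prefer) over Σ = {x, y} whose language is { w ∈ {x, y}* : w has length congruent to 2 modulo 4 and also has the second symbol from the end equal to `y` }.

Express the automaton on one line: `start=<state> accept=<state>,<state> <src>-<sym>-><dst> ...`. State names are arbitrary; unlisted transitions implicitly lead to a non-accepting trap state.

Handle the two conditions separately and then intersect. One (4 states) tracks the input length modulo 4; the other (7 states) tracks the last 2 symbols read. Each combined state is a pair, one component from each; accept when both components accept. Minimizing collapses redundant product states.
A 6-state machine:
        x   y  
>  q0   q1  q2 
   q1   q3  q3 
   q2   q4  q4 
   q3   q5  q5 
 * q4   q5  q5 
   q5   q0  q0 
(> = start, * = accepting)

start=q0 accept=q4 q0-x->q1 q0-y->q2 q1-x->q3 q1-y->q3 q2-x->q4 q2-y->q4 q3-x->q5 q3-y->q5 q4-x->q5 q4-y->q5 q5-x->q0 q5-y->q0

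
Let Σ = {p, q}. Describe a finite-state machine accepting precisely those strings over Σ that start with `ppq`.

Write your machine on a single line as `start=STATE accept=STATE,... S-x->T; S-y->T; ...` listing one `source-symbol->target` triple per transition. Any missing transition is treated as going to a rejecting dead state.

Walk along `ppq` while the input agrees: from S0 take `p` to S1, and so on. Any deviation drops to the rejecting sink S4. Once S3 is reached the prefix is confirmed and every continuation is accepted.
5 states suffice.
        p   q  
>  S0   S1  S4 
   S1   S2  S4 
   S2   S4  S3 
 * S3   S3  S3 
   S4   S4  S4 
(> = start, * = accepting)

start=S0; accept=S3; S0-p->S1; S0-q->S4; S1-p->S2; S1-q->S4; S2-p->S4; S2-q->S3; S3-p->S3; S3-q->S3; S4-p->S4; S4-q->S4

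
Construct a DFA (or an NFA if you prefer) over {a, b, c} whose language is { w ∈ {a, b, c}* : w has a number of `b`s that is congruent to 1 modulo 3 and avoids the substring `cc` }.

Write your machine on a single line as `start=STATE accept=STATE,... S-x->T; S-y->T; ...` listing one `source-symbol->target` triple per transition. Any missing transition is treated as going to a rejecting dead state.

start=S0; accept=S1,S4; S0-a->S0; S0-b->S1; S0-c->S2; S1-a->S1; S1-b->S3; S1-c->S4; S2-a->S0; S2-b->S1; S2-c->S5; S3-a->S3; S3-b->S0; S3-c->S6; S4-a->S1; S4-b->S3; S4-c->S7; S5-a->S5; S5-b->S7; S5-c->S5; S6-a->S3; S6-b->S0; S6-c->S8; S7-a->S7; S7-b->S8; S7-c->S7; S8-a->S8; S8-b->S5; S8-c->S8

Run two small machines in parallel and take their product. The first has 3 states tracking the count of `b`s modulo 3; the second has 3 states tracking partial matches of the forbidden pattern `cc`. A product state is a pair (one from each), accepting exactly when both do.
A 9-state machine:
        a   b   c  
>  S0   S0  S1  S2 
 * S1   S1  S3  S4 
   S2   S0  S1  S5 
   S3   S3  S0  S6 
 * S4   S1  S3  S7 
   S5   S5  S7  S5 
   S6   S3  S0  S8 
   S7   S7  S8  S7 
   S8   S8  S5  S8 
(> = start, * = accepting)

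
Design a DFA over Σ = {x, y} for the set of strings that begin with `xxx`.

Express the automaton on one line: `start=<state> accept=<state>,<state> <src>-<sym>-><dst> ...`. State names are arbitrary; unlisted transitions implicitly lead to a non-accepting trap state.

Walk along `xxx` while the input agrees: from q0 take `x` to q1, and so on. Any deviation drops to the rejecting sink q4. Once q3 is reached the prefix is confirmed and every continuation is accepted.
A 5-state machine:
        x   y  
>  q0   q1  q4 
   q1   q2  q4 
   q2   q3  q4 
 * q3   q3  q3 
   q4   q4  q4 
(> = start, * = accepting)

start=q0 accept=q3 q0-x->q1 q0-y->q4 q1-x->q2 q1-y->q4 q2-x->q3 q2-y->q4 q3-x->q3 q3-y->q3 q4-x->q4 q4-y->q4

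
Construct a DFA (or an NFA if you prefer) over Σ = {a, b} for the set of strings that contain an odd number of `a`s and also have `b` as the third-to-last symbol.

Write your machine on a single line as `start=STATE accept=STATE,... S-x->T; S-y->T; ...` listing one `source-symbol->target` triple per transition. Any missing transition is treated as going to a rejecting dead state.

Run two small machines in parallel and take their product. The first has 2 states tracking the count of `a`s modulo 2; the second has 15 states tracking the last 3 symbols read. A product state is a pair (one from each), accepting exactly when both do. After merging equivalent states the machine shrinks.
12 states suffice.
          a    b  
>  s0     s1   s2 
   s1     s0   s3 
   s2     s4   s5 
   s3     s6   s7 
   s4     s0   s8 
   s5     s9   s5 
   s6    s10   s2 
   s7     s6  s11 
 * s8     s6   s7 
 * s9     s0   s8 
 * s10    s0   s3 
 * s11    s6  s11 
(> = start, * = accepting)

start=s0; accept=s8,s9,s10,s11; s0-a->s1; s0-b->s2; s1-a->s0; s1-b->s3; s2-a->s4; s2-b->s5; s3-a->s6; s3-b->s7; s4-a->s0; s4-b->s8; s5-a->s9; s5-b->s5; s6-a->s10; s6-b->s2; s7-a->s6; s7-b->s11; s8-a->s6; s8-b->s7; s9-a->s0; s9-b->s8; s10-a->s0; s10-b->s3; s11-a->s6; s11-b->s11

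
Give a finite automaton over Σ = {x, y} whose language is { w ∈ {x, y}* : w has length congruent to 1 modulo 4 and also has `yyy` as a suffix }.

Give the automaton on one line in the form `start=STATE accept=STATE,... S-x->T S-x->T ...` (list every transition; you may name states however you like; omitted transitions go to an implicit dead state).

start=q0 accept=q6 q0-x->q1 q0-y->q1 q1-x->q2 q1-y->q2 q2-x->q3 q2-y->q4 q3-x->q0 q3-y->q0 q4-x->q0 q4-y->q5 q5-x->q1 q5-y->q6 q6-x->q2 q6-y->q2

Run two small machines in parallel and take their product. One (4 states) tracks the input length modulo 4; the other (4 states) tracks how much of the suffix `yyy` has currently been matched. Each combined state is a pair, one component from each; accept when both components accept. Equivalent product states are then merged.
        x   y  
>  q0   q1  q1 
   q1   q2  q2 
   q2   q3  q4 
   q3   q0  q0 
   q4   q0  q5 
   q5   q1  q6 
 * q6   q2  q2 
(> = start, * = accepting)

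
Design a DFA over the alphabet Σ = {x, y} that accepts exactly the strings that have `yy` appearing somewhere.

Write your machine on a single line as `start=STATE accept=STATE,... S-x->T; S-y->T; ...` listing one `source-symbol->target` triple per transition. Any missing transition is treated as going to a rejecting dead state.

start=q0; accept=q2; q0-x->q0; q0-y->q1; q1-x->q0; q1-y->q2; q2-x->q2; q2-y->q2

Track how much of `yy` has been matched so far: state q0 is no progress, q2 is the absorbing accept state reached once `yy` has occurred. Intermediate states record partial matches; on a mismatch, fall back to the longest reusable overlap.
With 3 states:
        x   y  
>  q0   q0  q1 
   q1   q0  q2 
 * q2   q2  q2 
(> = start, * = accepting)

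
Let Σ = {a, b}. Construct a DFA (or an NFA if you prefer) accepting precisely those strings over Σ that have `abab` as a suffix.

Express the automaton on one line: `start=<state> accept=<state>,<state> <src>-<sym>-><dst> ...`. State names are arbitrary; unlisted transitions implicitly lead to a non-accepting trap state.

Let each state record the length of the longest suffix of the input read so far that is also a prefix of `abab`. q1 means the last symbol is `a`; q2 means the last 2 symbols are `ab`; q3 means the last 3 symbols are `aba`; q4 means the last 4 symbols are `abab`. Accept only at q4, where the string currently ends in `abab`.
A 5-state machine:
        a   b  
>  q0   q1  q0 
   q1   q1  q2 
   q2   q3  q0 
   q3   q1  q4 
 * q4   q3  q0 
(> = start, * = accepting)

start=q0 accept=q4 q0-a->q1 q0-b->q0 q1-a->q1 q1-b->q2 q2-a->q3 q2-b->q0 q3-a->q1 q3-b->q4 q4-a->q3 q4-b->q0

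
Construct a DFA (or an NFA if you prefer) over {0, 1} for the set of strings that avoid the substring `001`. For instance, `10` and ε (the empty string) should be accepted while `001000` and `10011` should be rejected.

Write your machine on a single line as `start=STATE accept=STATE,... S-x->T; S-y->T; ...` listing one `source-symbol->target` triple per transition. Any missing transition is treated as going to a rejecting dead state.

Track partial matches of the forbidden pattern `001`. State S3 is a dead state reached once `001` has occurred; every other state accepts. S0 means no part of `001` is currently matched.
        0   1  
>* S0   S1  S0 
 * S1   S2  S0 
 * S2   S2  S3 
   S3   S3  S3 
(> = start, * = accepting)

start=S0; accept=S0,S1,S2; S0-0->S1; S0-1->S0; S1-0->S2; S1-1->S0; S2-0->S2; S2-1->S3; S3-0->S3; S3-1->S3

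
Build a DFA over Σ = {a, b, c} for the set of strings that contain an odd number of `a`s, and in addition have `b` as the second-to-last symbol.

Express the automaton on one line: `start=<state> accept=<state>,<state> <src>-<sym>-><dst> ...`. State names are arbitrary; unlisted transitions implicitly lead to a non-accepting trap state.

Handle the two conditions separately and then intersect. One (2 states) tracks the count of `a`s modulo 2; the other (13 states) tracks the last 2 symbols read. Each combined state is a pair, one component from each; accept when both components accept. Minimizing collapses redundant product states.
A 6-state machine:
        a   b   c  
>  q0   q1  q2  q0 
   q1   q0  q3  q1 
   q2   q4  q2  q0 
   q3   q0  q5  q4 
 * q4   q0  q3  q1 
 * q5   q0  q5  q4 
(> = start, * = accepting)

start=q0 accept=q4,q5 q0-a->q1 q0-b->q2 q0-c->q0 q1-a->q0 q1-b->q3 q1-c->q1 q2-a->q4 q2-b->q2 q2-c->q0 q3-a->q0 q3-b->q5 q3-c->q4 q4-a->q0 q4-b->q3 q4-c->q1 q5-a->q0 q5-b->q5 q5-c->q4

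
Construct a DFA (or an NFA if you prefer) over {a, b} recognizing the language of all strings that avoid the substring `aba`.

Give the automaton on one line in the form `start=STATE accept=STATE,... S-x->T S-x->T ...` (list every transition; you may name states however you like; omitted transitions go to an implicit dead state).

start=q0 accept=q0,q1,q2 q0-a->q1 q0-b->q0 q1-a->q1 q1-b->q2 q2-a->q3 q2-b->q0 q3-a->q3 q3-b->q3

This is the complement of 'contains `aba`'. Use the same substring-matching states — q0 through q3 holding how much of `aba` has just been matched — but flip the accepting set: everything except the trap q3 accepts.
4 states suffice.
        a   b  
>* q0   q1  q0 
 * q1   q1  q2 
 * q2   q3  q0 
   q3   q3  q3 
(> = start, * = accepting)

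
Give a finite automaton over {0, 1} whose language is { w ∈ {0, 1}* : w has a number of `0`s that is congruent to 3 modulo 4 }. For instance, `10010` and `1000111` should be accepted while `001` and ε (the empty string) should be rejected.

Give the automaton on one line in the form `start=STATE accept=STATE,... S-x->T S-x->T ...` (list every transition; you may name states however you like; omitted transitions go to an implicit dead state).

The only thing that matters is how many `0`s have appeared, reduced mod 4. Use one state per residue: A for 0, …, D for 3. Reading `0` moves to the next residue; anything else stays put. D is accepting.
       0  1 
>  A   B  A 
   B   C  B 
   C   D  C 
 * D   A  D 
(> = start, * = accepting)

start=A accept=D A-0->B A-1->A B-0->C B-1->B C-0->D C-1->C D-0->A D-1->D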